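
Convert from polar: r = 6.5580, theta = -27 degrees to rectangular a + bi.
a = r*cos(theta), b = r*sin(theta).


a = 6.5580*cos(-27°) = 6.5580*0.891 = 5.8432
b = 6.5580*sin(-27°) = 6.5580*(-0.454) = -2.9773

5.8432 - 2.9773i


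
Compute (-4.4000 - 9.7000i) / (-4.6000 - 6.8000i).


Conjugate of z2 = -4.6000 + 6.8000i
Numerator: (-4.4000 - 9.7000i)(-4.6000 + 6.8000i) = 86.2000 + 14.7000i
Denominator: (-4.6)^2 + (-6.8)^2 = 67.4
Result = (86.2000 + 14.7000i)/67.4

1.2789 + 0.2181i


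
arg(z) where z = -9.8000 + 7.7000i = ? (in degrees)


Re = -9.8, Im = 7.7
arg = atan2(7.7, -9.8) = 141.8428 degrees

arg(z) = 141.8428 degrees


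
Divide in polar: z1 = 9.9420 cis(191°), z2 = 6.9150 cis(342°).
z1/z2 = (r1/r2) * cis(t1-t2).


r = 9.9420 / 6.9150 = 1.4377
theta = 191° - 342° = -151° = 209° (mod 360)

1.4377 cis(209°)


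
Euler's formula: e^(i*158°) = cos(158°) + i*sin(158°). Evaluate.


cos(158°) = -0.9272
sin(158°) = 0.3746

e^(i*158°) = -0.9272 + 0.3746i


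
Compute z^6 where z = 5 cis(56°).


r^6 = 5^6 = 15625
n*theta = 6*56° = 336° = 336° (mod 360)
a = 15625*cos(336°) = 14274.1478
b = 15625*sin(336°) = -6355.2600

15625 cis(336°) = 14274.1478 - 6355.2600i


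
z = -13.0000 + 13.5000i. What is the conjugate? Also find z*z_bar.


z_bar = -13.0000 - 13.5000i
z*z_bar = (-13)^2 + 13.5^2 = 169 + 182.25 = 351.25

z_bar = -13.0000 - 13.5000i, z*z_bar = 351.25


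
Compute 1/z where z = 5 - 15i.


|z|^2 = 25+225 = 250
1/z = (5 + 15i)/250

1/z = 0.0200 + 0.0600i


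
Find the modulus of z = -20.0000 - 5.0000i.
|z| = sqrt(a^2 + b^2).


|z| = sqrt((-20)^2 + (-5)^2) = sqrt(400 + 25) = sqrt(425) = 20.6155

|z| = 20.6155


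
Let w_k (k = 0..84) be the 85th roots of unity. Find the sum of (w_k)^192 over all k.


The roots are w_k = w^k with w = e^(2*pi*i/85), and (w^k)^192 = (w^192)^k.
So S = 1 + u + u^2 + ... + u^(84) with u = w^192.
192 = 2*85 + 22, so 192 is not a multiple of 85: u = (w^85)^2 * w^22 = w^22 ≠ 1 (w is a primitive 85th root), while u^85 = (w^85)^192 = 1.
Geometric series: S = (1 - u^85)/(1 - u) = (1 - 1)/(1 - u) = 0

S = 0


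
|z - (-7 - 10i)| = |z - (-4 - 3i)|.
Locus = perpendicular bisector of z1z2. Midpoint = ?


Equal distances means the locus is the perpendicular bisector of z1 and z2.
Midpoint = ((-7+(-4))/2, (-10+(-3))/2) = (-5.5000, -6.5000)

Perpendicular bisector through (-5.5000, -6.5000)


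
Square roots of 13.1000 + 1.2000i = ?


|z| = sqrt(171.61+1.44) = 13.1548
sqrt((|z|+a)/2) = sqrt((13.1548+13.1)/2) = sqrt(13.1274) = 3.6232
sqrt((|z|-a)/2) = sqrt((13.1548-13.1)/2) = sqrt(0.0274) = 0.1656

±(3.6232 + 0.1656i) i.e. 3.6232 + 0.1656i and -3.6232 - 0.1656i


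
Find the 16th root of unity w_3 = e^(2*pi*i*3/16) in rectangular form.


Angle = 360*3/16 = 67.5°
a = cos(67.5°) = 0.3827
b = sin(67.5°) = 0.9239

0.3827 + 0.9239i


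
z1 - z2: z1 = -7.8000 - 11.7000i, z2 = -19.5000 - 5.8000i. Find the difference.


Real: -7.8 + 19.5 = 11.7
Imag: -11.7 + 5.8 = -5.9

11.7000 - 5.9000i


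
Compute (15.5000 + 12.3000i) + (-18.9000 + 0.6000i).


Real: 15.5 - 18.9 = -3.4
Imag: 12.3 + 0.6 = 12.9

-3.4000 + 12.9000i


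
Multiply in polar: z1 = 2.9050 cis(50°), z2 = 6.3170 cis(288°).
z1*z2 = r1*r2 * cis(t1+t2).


r = 2.9050 * 6.3170 = 18.3509
theta = 50° + 288° = 338° = 338° (mod 360)

18.3509 cis(338°)


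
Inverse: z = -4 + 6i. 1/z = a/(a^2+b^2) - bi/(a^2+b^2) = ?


|z|^2 = 16+36 = 52
1/z = (-4 - 6i)/52

1/z = -0.0769 - 0.1154i


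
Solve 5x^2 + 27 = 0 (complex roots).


disc = 0^2 - 4*5*27 = 0 - 540 = -540
sqrt(|disc|) = sqrt(540) = 23.2379
Real part = 0/(2*5) = 0
Imag part = 23.2379/(2*5) = 2.3238

0 ± 2.3238i


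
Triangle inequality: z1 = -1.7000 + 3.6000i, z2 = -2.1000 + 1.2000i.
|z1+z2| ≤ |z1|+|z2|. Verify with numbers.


|z1| = sqrt((-1.7)^2 + 3.6^2) = sqrt(15.85) = 3.9812
|z2| = sqrt((-2.1)^2 + 1.2^2) = sqrt(5.85) = 2.4187
z1+z2 = -3.8000 + 4.8000i
|z1+z2| = sqrt(37.48) = 6.1221
|z1|+|z2| = 3.9812 + 2.4187 = 6.3999

|z1+z2| = 6.1221 ≤ |z1|+|z2| = 6.3999 (verified)


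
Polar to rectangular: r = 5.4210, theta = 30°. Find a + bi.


a = 5.4210*cos(30°) = 5.4210*0.86603 = 4.6947
b = 5.4210*sin(30°) = 5.4210*0.5 = 2.7105

4.6947 + 2.7105i


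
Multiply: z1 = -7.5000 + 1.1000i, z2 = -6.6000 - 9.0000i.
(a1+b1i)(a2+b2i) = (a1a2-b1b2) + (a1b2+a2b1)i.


Real = -7.5*(-6.6) - 1.1*(-9) = 49.5 - (-9.9) = 59.4
Imag = -7.5*(-9) - (6.6)*1.1 = 67.5 - (7.26) = 60.24

59.4000 + 60.2400i


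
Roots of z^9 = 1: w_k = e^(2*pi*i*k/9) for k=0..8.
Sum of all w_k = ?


The sum of all 9th roots of unity is 0.
Geometric series: (1 - w^9)/(1 - w) = (1-1)/(1-w) = 0 since w^9 = 1, w ≠ 1.
Alternatively: coefficient of z^8 in z^9 - 1 is 0.

0


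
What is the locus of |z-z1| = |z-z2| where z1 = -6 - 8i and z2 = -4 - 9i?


Equal distances means the locus is the perpendicular bisector of z1 and z2.
Midpoint = ((-6+(-4))/2, (-8+(-9))/2) = (-5.0000, -8.5000)

Perpendicular bisector through (-5.0000, -8.5000)


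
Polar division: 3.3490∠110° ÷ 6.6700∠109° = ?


r = 3.3490 / 6.6700 = 0.5021
theta = 110° - 109° = 1° = 1° (mod 360)

0.5021 cis(1°)


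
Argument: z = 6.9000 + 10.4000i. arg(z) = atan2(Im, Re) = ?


Re = 6.9, Im = 10.4
arg = atan2(10.4, 6.9) = 56.4373 degrees

arg(z) = 56.4373 degrees


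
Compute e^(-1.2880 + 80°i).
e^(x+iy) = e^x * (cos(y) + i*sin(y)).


e^-1.2880 = 0.2758
cos(80°) = 0.1736
sin(80°) = 0.9848
Real = 0.2758*0.1736 = 0.0479
Imag = 0.2758*0.9848 = 0.2716

0.0479 + 0.2716i


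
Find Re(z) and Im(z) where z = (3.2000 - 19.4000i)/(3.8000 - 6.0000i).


Multiply by conjugate: (3.2000 - 19.4000i)(3.8000 + 6.0000i) / (3.8^2 + (-6)^2)
Numerator real = 3.2*3.8 - (19.4)*(-6) = 128.56
Numerator imag = -19.4*3.8 - 3.2*(-6) = -54.52
Denominator = 50.44
Re(z) = 128.56/50.44 = 2.5488
Im(z) = -54.52/50.44 = -1.0809

Re(z) = 2.5488, Im(z) = -1.0809


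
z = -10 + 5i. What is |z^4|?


|z| = sqrt(100+25) = sqrt(125) = 11.1803
|z^4| = |z|^4 = (sqrt(125))^4 = 125^2 = 15625

|z^4| = 15625


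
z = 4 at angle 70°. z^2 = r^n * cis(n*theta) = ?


r^2 = 4^2 = 16
n*theta = 2*70° = 140° = 140° (mod 360)
a = 16*cos(140°) = -12.2567
b = 16*sin(140°) = 10.2846

16 cis(140°) = -12.2567 + 10.2846i


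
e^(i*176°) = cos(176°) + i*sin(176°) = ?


cos(176°) = -0.9976
sin(176°) = 0.0698

e^(i*176°) = -0.9976 + 0.0698i


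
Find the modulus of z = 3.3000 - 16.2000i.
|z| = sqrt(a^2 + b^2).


|z| = sqrt(3.3^2 + (-16.2)^2) = sqrt(10.89 + 262.44) = sqrt(273.33) = 16.5327

|z| = 16.5327


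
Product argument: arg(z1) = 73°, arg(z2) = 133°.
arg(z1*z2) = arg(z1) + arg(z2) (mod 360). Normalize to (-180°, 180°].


arg(z1*z2) = 73° + 133° = 206°
Normalized to (-180°, 180°]: -154°

-154°


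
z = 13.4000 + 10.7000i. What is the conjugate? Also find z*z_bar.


z_bar = 13.4000 - 10.7000i
z*z_bar = 13.4^2 + 10.7^2 = 179.56 + 114.49 = 294.05

z_bar = 13.4000 - 10.7000i, z*z_bar = 294.05


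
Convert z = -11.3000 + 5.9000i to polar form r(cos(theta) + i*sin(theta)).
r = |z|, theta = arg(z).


r = sqrt(127.69+34.81) = sqrt(162.5) = 12.7475
theta = atan2(5.9, -11.3) = 152.4299 degrees

r = 12.7475, theta = 152.4299 degrees


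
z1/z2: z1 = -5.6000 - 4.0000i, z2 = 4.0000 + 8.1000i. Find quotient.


Conjugate of z2 = 4.0000 - 8.1000i
Numerator: (-5.6000 - 4.0000i)(4.0000 - 8.1000i) = -54.8000 + 29.3600i
Denominator: 4^2 + 8.1^2 = 81.61
Result = (-54.8000 + 29.3600i)/81.61

-0.6715 + 0.3598i


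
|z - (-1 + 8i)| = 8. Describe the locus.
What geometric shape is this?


|z - z0| = r is a circle with center z0 and radius r.
Center = (-1, 8), radius = 8

Circle with center (-1, 8) and radius 8


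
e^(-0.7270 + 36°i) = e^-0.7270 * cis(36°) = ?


e^-0.7270 = 0.48336
cos(36°) = 0.809
sin(36°) = 0.5878
Real = 0.48336*0.809 = 0.3910
Imag = 0.48336*0.5878 = 0.2841

0.3910 + 0.2841i


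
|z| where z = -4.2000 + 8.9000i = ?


|z| = sqrt((-4.2)^2 + 8.9^2) = sqrt(17.64 + 79.21) = sqrt(96.85) = 9.8412

|z| = 9.8412


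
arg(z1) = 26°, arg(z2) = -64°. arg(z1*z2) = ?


arg(z1*z2) = 26° - 64° = -38°
Normalized to (-180°, 180°]: -38°

-38°


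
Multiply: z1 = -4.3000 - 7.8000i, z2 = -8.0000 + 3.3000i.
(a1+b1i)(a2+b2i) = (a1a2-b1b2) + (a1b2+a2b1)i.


Real = -4.3*(-8) - (-7.8)*3.3 = 34.4 - (-25.74) = 60.14
Imag = -4.3*3.3 - (8)*(-7.8) = -14.19 + 62.4 = 48.21

60.1400 + 48.2100i


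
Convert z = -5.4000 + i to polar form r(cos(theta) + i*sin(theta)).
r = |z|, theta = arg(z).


r = sqrt(29.16+1) = sqrt(30.16) = 5.4918
theta = atan2(1, -5.4) = 169.5085 degrees

r = 5.4918, theta = 169.5085 degrees


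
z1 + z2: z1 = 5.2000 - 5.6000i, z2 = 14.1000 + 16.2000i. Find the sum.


Real: 5.2 + 14.1 = 19.3
Imag: -5.6 + 16.2 = 10.6

19.3000 + 10.6000i


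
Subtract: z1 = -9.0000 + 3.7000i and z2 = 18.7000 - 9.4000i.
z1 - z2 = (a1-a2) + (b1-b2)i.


Real: -9 - 18.7 = -27.7
Imag: 3.7 + 9.4 = 13.1

-27.7000 + 13.1000i


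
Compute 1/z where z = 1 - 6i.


|z|^2 = 1+36 = 37
1/z = (1 + 6i)/37

1/z = 0.0270 + 0.1622i


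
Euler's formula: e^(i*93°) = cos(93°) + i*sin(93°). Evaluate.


cos(93°) = -0.0523
sin(93°) = 0.9986

e^(i*93°) = -0.0523 + 0.9986i


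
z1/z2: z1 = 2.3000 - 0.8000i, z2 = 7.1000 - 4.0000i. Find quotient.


Conjugate of z2 = 7.1000 + 4.0000i
Numerator: (2.3000 - 0.8000i)(7.1000 + 4.0000i) = 19.5300 + 3.5200i
Denominator: 7.1^2 + (-4)^2 = 66.41
Result = (19.5300 + 3.5200i)/66.41

0.2941 + 0.0530i


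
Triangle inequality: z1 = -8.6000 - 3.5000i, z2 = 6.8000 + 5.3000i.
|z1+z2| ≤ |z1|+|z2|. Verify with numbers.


|z1| = sqrt((-8.6)^2 + (-3.5)^2) = sqrt(86.21) = 9.2849
|z2| = sqrt(6.8^2 + 5.3^2) = sqrt(74.33) = 8.6215
z1+z2 = -1.8000 + 1.8000i
|z1+z2| = sqrt(6.48) = 2.5456
|z1|+|z2| = 9.2849 + 8.6215 = 17.9064

|z1+z2| = 2.5456 ≤ |z1|+|z2| = 17.9064 (verified)


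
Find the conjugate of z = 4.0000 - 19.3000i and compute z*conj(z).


z_bar = 4.0000 + 19.3000i
z*z_bar = 4^2 + (-19.3)^2 = 16 + 372.49 = 388.49

z_bar = 4.0000 + 19.3000i, z*z_bar = 388.49


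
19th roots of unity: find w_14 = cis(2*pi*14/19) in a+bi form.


Angle = 360*14/19 = 265.2632°
a = cos(265.2632°) = -0.0826
b = sin(265.2632°) = -0.9966

-0.0826 - 0.9966i


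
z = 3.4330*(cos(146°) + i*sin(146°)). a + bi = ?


a = 3.4330*cos(146°) = 3.4330*(-0.82904) = -2.8461
b = 3.4330*sin(146°) = 3.4330*0.5592 = 1.9197

-2.8461 + 1.9197i


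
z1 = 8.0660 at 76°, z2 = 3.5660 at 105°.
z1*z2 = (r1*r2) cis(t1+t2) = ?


r = 8.0660 * 3.5660 = 28.7634
theta = 76° + 105° = 181° = 181° (mod 360)

28.7634 cis(181°)


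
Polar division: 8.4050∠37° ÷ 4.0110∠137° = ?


r = 8.4050 / 4.0110 = 2.0955
theta = 37° - 137° = -100° = 260° (mod 360)

2.0955 cis(260°)


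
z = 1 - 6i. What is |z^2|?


|z| = sqrt(1+36) = sqrt(37) = 6.0828
|z^2| = |z|^2 = (sqrt(37))^2 = 37

|z^2| = 37


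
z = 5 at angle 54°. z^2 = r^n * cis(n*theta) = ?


r^2 = 5^2 = 25
n*theta = 2*54° = 108° = 108° (mod 360)
a = 25*cos(108°) = -7.7254
b = 25*sin(108°) = 23.7764

25 cis(108°) = -7.7254 + 23.7764i


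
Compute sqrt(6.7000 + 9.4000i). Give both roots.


|z| = sqrt(44.89+88.36) = 11.5434
sqrt((|z|+a)/2) = sqrt((11.5434+6.7)/2) = sqrt(9.1217) = 3.0202
sqrt((|z|-a)/2) = sqrt((11.5434-6.7)/2) = sqrt(2.4217) = 1.5562

±(3.0202 + 1.5562i) i.e. 3.0202 + 1.5562i and -3.0202 - 1.5562i


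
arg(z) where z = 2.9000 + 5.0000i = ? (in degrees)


Re = 2.9, Im = 5
arg = atan2(5, 2.9) = 59.8863 degrees

arg(z) = 59.8863 degrees


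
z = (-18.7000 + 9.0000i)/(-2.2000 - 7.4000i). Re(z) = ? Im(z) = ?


Multiply by conjugate: (-18.7000 + 9.0000i)(-2.2000 + 7.4000i) / ((-2.2)^2 + (-7.4)^2)
Numerator real = -18.7*(-2.2) + 9*(-7.4) = -25.46
Numerator imag = 9*(-2.2) - (-18.7)*(-7.4) = -158.18
Denominator = 59.6
Re(z) = -25.46/59.6 = -0.4272
Im(z) = -158.18/59.6 = -2.6540

Re(z) = -0.4272, Im(z) = -2.6540


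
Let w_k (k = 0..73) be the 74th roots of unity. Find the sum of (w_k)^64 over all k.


The roots are w_k = w^k with w = e^(2*pi*i/74), and (w^k)^64 = (w^64)^k.
So S = 1 + u + u^2 + ... + u^(73) with u = w^64.
64 = 0*74 + 64, so 64 is not a multiple of 74: u = w^64 ≠ 1 (w is a primitive 74th root), while u^74 = (w^74)^64 = 1.
Geometric series: S = (1 - u^74)/(1 - u) = (1 - 1)/(1 - u) = 0

S = 0


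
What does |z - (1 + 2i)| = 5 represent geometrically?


|z - z0| = r is a circle with center z0 and radius r.
Center = (1, 2), radius = 5

Circle with center (1, 2) and radius 5


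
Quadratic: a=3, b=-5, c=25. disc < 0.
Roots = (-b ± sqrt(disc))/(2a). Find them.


disc = (-5)^2 - 4*3*25 = 25 - 300 = -275
sqrt(|disc|) = sqrt(275) = 16.5831
Real part = 5/(2*3) = 0.8333
Imag part = 16.5831/(2*3) = 2.7639

0.8333 ± 2.7639i


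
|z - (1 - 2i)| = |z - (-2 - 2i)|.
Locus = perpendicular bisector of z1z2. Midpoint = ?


Equal distances means the locus is the perpendicular bisector of z1 and z2.
Midpoint = ((1+(-2))/2, (-2+(-2))/2) = (-0.5000, -2.0000)

Perpendicular bisector through (-0.5000, -2.0000)


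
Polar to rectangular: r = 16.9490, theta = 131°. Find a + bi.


a = 16.9490*cos(131°) = 16.9490*(-0.656059) = -11.1195
b = 16.9490*sin(131°) = 16.9490*0.75471 = 12.7916

-11.1195 + 12.7916i


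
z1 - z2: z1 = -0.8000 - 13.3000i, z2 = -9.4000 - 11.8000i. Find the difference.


Real: -0.8 + 9.4 = 8.6
Imag: -13.3 + 11.8 = -1.5

8.6000 - 1.5000i


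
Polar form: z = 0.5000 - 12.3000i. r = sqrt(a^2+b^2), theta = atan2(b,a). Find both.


r = sqrt(0.25+151.29) = sqrt(151.54) = 12.3102
theta = atan2(-12.3, 0.5) = -87.6722 degrees

r = 12.3102, theta = -87.6722 degrees


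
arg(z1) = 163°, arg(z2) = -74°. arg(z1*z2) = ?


arg(z1*z2) = 163° - 74° = 89°
Normalized to (-180°, 180°]: 89°

89°


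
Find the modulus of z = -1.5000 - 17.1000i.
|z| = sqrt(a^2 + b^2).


|z| = sqrt((-1.5)^2 + (-17.1)^2) = sqrt(2.25 + 292.41) = sqrt(294.66) = 17.1657

|z| = 17.1657


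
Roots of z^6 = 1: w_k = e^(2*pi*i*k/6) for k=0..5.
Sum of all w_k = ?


The sum of all 6th roots of unity is 0.
Geometric series: (1 - w^6)/(1 - w) = (1-1)/(1-w) = 0 since w^6 = 1, w ≠ 1.
Alternatively: coefficient of z^5 in z^6 - 1 is 0.

0


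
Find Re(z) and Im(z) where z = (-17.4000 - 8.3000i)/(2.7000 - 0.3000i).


Multiply by conjugate: (-17.4000 - 8.3000i)(2.7000 + 0.3000i) / (2.7^2 + (-0.3)^2)
Numerator real = -17.4*2.7 - (8.3)*(-0.3) = -44.49
Numerator imag = -8.3*2.7 - (-17.4)*(-0.3) = -27.63
Denominator = 7.38
Re(z) = -44.49/7.38 = -6.0285
Im(z) = -27.63/7.38 = -3.7439

Re(z) = -6.0285, Im(z) = -3.7439


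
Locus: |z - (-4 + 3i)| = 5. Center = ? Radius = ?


|z - z0| = r is a circle with center z0 and radius r.
Center = (-4, 3), radius = 5

Circle with center (-4, 3) and radius 5


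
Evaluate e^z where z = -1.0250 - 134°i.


e^-1.0250 = 0.3588
cos(-134°) = -0.69466
sin(-134°) = -0.7193
Real = 0.3588*(-0.69466) = -0.2492
Imag = 0.3588*(-0.7193) = -0.2581

-0.2492 - 0.2581i


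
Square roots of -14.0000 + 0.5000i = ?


|z| = sqrt(196+0.25) = 14.0089
sqrt((|z|+a)/2) = sqrt((14.0089+(-14))/2) = sqrt(0.0045) = 0.0668
sqrt((|z|-a)/2) = sqrt((14.0089-(-14))/2) = sqrt(14.0045) = 3.7423

±(0.0668 + 3.7423i) i.e. 0.0668 + 3.7423i and -0.0668 - 3.7423i


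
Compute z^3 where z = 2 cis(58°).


r^3 = 2^3 = 8
n*theta = 3*58° = 174° = 174° (mod 360)
a = 8*cos(174°) = -7.9562
b = 8*sin(174°) = 0.8362

8 cis(174°) = -7.9562 + 0.8362i


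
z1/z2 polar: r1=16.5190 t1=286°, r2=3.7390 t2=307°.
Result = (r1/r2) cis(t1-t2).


r = 16.5190 / 3.7390 = 4.4180
theta = 286° - 307° = -21° = 339° (mod 360)

4.4180 cis(339°)


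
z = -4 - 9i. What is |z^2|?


|z| = sqrt(16+81) = sqrt(97) = 9.8489
|z^2| = |z|^2 = (sqrt(97))^2 = 97

|z^2| = 97


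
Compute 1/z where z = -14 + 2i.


|z|^2 = 196+4 = 200
1/z = (-14 - 2i)/200

1/z = -0.0700 - 0.0100i


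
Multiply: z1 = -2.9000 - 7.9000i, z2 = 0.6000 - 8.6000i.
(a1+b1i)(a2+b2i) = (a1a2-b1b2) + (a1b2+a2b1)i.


Real = -2.9*0.6 - (-7.9)*(-8.6) = -1.74 - 67.94 = -69.68
Imag = -2.9*(-8.6) + 0.6*(-7.9) = 24.94 - (4.74) = 20.2

-69.6800 + 20.2000i


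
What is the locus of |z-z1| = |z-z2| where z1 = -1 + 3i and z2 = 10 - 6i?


Equal distances means the locus is the perpendicular bisector of z1 and z2.
Midpoint = ((-1+10)/2, (3+(-6))/2) = (4.5000, -1.5000)

Perpendicular bisector through (4.5000, -1.5000)


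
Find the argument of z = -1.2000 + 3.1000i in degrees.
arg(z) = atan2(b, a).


Re = -1.2, Im = 3.1
arg = atan2(3.1, -1.2) = 111.1613 degrees

arg(z) = 111.1613 degrees


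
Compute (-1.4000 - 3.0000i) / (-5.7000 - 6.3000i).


Conjugate of z2 = -5.7000 + 6.3000i
Numerator: (-1.4000 - 3.0000i)(-5.7000 + 6.3000i) = 26.8800 + 8.2800i
Denominator: (-5.7)^2 + (-6.3)^2 = 72.18
Result = (26.8800 + 8.2800i)/72.18

0.3724 + 0.1147i


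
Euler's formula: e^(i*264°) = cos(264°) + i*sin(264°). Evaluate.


cos(264°) = -0.1045
sin(264°) = -0.9945

e^(i*264°) = -0.1045 - 0.9945i


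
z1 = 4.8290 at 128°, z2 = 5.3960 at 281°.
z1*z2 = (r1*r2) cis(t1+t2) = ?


r = 4.8290 * 5.3960 = 26.0573
theta = 128° + 281° = 409° = 49° (mod 360)

26.0573 cis(49°)


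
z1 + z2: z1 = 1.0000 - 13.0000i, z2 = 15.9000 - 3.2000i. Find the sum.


Real: 1 + 15.9 = 16.9
Imag: -13 - 3.2 = -16.2

16.9000 - 16.2000i


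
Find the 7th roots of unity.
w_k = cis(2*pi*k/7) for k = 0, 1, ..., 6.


The 7th roots of unity are cis(360k/7°) for k=0..6
Angle step = 360/7 = 51.4286°
Primitive root: cis(51.4286°)
Primitive root = 0.6235 + 0.7818i

7 roots at angles: 0°, 51.4286°, 102.8571°, 154.2857°, 205.7143°, 257.1429°, 308.5714°


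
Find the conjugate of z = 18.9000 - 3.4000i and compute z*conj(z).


z_bar = 18.9000 + 3.4000i
z*z_bar = 18.9^2 + (-3.4)^2 = 357.21 + 11.56 = 368.77

z_bar = 18.9000 + 3.4000i, z*z_bar = 368.77


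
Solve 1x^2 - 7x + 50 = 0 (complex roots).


disc = (-7)^2 - 4*1*50 = 49 - 200 = -151
sqrt(|disc|) = sqrt(151) = 12.2882
Real part = 7/(2*1) = 3.5000
Imag part = 12.2882/(2*1) = 6.1441

3.5000 ± 6.1441i


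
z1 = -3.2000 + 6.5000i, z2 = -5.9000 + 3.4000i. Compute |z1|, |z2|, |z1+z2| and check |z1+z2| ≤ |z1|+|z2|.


|z1| = sqrt((-3.2)^2 + 6.5^2) = sqrt(52.49) = 7.2450
|z2| = sqrt((-5.9)^2 + 3.4^2) = sqrt(46.37) = 6.8096
z1+z2 = -9.1000 + 9.9000i
|z1+z2| = sqrt(180.82) = 13.4469
|z1|+|z2| = 7.2450 + 6.8096 = 14.0546

|z1+z2| = 13.4469 ≤ |z1|+|z2| = 14.0546 (verified)


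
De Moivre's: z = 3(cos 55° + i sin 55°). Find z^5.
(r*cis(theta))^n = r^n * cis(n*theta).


r^5 = 3^5 = 243
n*theta = 5*55° = 275° = 275° (mod 360)
a = 243*cos(275°) = 21.1788
b = 243*sin(275°) = -242.0753

243 cis(275°) = 21.1788 - 242.0753i


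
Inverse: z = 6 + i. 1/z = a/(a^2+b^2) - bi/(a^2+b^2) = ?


|z|^2 = 36+1 = 37
1/z = (6 - 1i)/37

1/z = 0.1622 - 0.0270i


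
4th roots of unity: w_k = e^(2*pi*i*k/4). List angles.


The 4th roots of unity are cis(360k/4°) for k=0..3
Angle step = 360/4 = 90°
Primitive root: cis(90°)
Primitive root = 0 + 1.0000i

4 roots at angles: 0°, 90°, 180°, 270°


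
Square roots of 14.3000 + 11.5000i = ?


|z| = sqrt(204.49+132.25) = 18.3505
sqrt((|z|+a)/2) = sqrt((18.3505+14.3)/2) = sqrt(16.3252) = 4.0405
sqrt((|z|-a)/2) = sqrt((18.3505-14.3)/2) = sqrt(2.0252) = 1.4231

±(4.0405 + 1.4231i) i.e. 4.0405 + 1.4231i and -4.0405 - 1.4231i


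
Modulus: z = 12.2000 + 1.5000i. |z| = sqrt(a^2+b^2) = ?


|z| = sqrt(12.2^2 + 1.5^2) = sqrt(148.84 + 2.25) = sqrt(151.09) = 12.2919

|z| = 12.2919


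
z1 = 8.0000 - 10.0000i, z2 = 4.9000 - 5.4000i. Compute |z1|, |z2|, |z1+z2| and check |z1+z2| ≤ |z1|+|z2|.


|z1| = sqrt(8^2 + (-10)^2) = sqrt(164) = 12.8062
|z2| = sqrt(4.9^2 + (-5.4)^2) = sqrt(53.17) = 7.2918
z1+z2 = 12.9000 - 15.4000i
|z1+z2| = sqrt(403.57) = 20.0891
|z1|+|z2| = 12.8062 + 7.2918 = 20.0980

|z1+z2| = 20.0891 ≤ |z1|+|z2| = 20.0980 (verified)


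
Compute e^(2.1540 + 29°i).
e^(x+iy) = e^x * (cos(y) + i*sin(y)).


e^2.1540 = 8.6193
cos(29°) = 0.87462
sin(29°) = 0.48481
Real = 8.6193*0.87462 = 7.5386
Imag = 8.6193*0.48481 = 4.1787

7.5386 + 4.1787i


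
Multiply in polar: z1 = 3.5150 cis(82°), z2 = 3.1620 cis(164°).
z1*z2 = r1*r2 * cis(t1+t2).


r = 3.5150 * 3.1620 = 11.1144
theta = 82° + 164° = 246° = 246° (mod 360)

11.1144 cis(246°)


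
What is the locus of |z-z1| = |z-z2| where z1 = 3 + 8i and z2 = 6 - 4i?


Equal distances means the locus is the perpendicular bisector of z1 and z2.
Midpoint = ((3+6)/2, (8+(-4))/2) = (4.5000, 2.0000)

Perpendicular bisector through (4.5000, 2.0000)


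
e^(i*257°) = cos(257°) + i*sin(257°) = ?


cos(257°) = -0.2250
sin(257°) = -0.9744

e^(i*257°) = -0.2250 - 0.9744i


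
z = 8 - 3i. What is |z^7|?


|z| = sqrt(64+9) = sqrt(73) = 8.5440
|z^7| = |z|^7 = (sqrt(73))^7 = 73^3 * sqrt(73) = 389017*sqrt(73)

|z^7| = 389017*sqrt(73) ≈ 3323762.7050


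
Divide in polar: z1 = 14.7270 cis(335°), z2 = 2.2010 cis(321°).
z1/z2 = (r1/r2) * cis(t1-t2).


r = 14.7270 / 2.2010 = 6.6910
theta = 335° - 321° = 14° = 14° (mod 360)

6.6910 cis(14°)


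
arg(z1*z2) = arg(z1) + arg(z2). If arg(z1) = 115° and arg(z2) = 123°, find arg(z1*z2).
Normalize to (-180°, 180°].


arg(z1*z2) = 115° + 123° = 238°
Normalized to (-180°, 180°]: -122°

-122°


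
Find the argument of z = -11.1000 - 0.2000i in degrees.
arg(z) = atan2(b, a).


Re = -11.1, Im = -0.2
arg = atan2(-0.2, -11.1) = -178.9678 degrees

arg(z) = -178.9678 degrees


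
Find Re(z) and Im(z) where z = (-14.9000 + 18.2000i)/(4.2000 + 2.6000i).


Multiply by conjugate: (-14.9000 + 18.2000i)(4.2000 - 2.6000i) / (4.2^2 + 2.6^2)
Numerator real = -14.9*4.2 + 18.2*2.6 = -15.26
Numerator imag = 18.2*4.2 - (-14.9)*2.6 = 115.18
Denominator = 24.4
Re(z) = -15.26/24.4 = -0.6254
Im(z) = 115.18/24.4 = 4.7205

Re(z) = -0.6254, Im(z) = 4.7205


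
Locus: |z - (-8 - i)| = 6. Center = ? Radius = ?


|z - z0| = r is a circle with center z0 and radius r.
Center = (-8, -1), radius = 6

Circle with center (-8, -1) and radius 6


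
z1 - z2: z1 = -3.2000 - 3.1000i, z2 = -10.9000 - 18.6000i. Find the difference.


Real: -3.2 + 10.9 = 7.7
Imag: -3.1 + 18.6 = 15.5

7.7000 + 15.5000i


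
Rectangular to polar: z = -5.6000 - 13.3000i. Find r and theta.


r = sqrt(31.36+176.89) = sqrt(208.25) = 14.4309
theta = atan2(-13.3, -5.6) = -112.8337 degrees

r = 14.4309, theta = -112.8337 degrees


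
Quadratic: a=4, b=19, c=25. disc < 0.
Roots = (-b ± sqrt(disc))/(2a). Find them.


disc = 19^2 - 4*4*25 = 361 - 400 = -39
sqrt(|disc|) = sqrt(39) = 6.2450
Real part = -19/(2*4) = -2.3750
Imag part = 6.2450/(2*4) = 0.7806

-2.3750 ± 0.7806i


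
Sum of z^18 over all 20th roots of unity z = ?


The roots are w_k = w^k with w = e^(2*pi*i/20), and (w^k)^18 = (w^18)^k.
So S = 1 + u + u^2 + ... + u^(19) with u = w^18.
18 = 0*20 + 18, so 18 is not a multiple of 20: u = w^18 ≠ 1 (w is a primitive 20th root), while u^20 = (w^20)^18 = 1.
Geometric series: S = (1 - u^20)/(1 - u) = (1 - 1)/(1 - u) = 0

S = 0


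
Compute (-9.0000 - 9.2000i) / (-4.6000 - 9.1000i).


Conjugate of z2 = -4.6000 + 9.1000i
Numerator: (-9.0000 - 9.2000i)(-4.6000 + 9.1000i) = 125.1200 - 39.5800i
Denominator: (-4.6)^2 + (-9.1)^2 = 103.97
Result = (125.1200 - 39.5800i)/103.97

1.2034 - 0.3807i


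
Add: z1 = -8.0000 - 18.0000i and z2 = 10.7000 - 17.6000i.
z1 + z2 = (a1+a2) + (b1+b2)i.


Real: -8 + 10.7 = 2.7
Imag: -18 - 17.6 = -35.6

2.7000 - 35.6000i


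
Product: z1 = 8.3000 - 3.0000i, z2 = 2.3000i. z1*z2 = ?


Real = 8.3*0 - (-3)*2.3 = 0 - (-6.9) = 6.9
Imag = 8.3*2.3 + 0*(-3) = 19.09 + 0 = 19.09

6.9000 + 19.0900i


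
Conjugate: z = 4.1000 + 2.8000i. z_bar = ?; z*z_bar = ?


z_bar = 4.1000 - 2.8000i
z*z_bar = 4.1^2 + 2.8^2 = 16.81 + 7.84 = 24.65

z_bar = 4.1000 - 2.8000i, z*z_bar = 24.65


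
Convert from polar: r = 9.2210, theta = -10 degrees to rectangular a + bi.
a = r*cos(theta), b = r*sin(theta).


a = 9.2210*cos(-10°) = 9.2210*0.98481 = 9.0809
b = 9.2210*sin(-10°) = 9.2210*(-0.17365) = -1.6012

9.0809 - 1.6012i


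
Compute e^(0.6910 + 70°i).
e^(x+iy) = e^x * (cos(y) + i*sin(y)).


e^0.6910 = 1.9957
cos(70°) = 0.34202
sin(70°) = 0.9397
Real = 1.9957*0.34202 = 0.6826
Imag = 1.9957*0.9397 = 1.8754

0.6826 + 1.8754i


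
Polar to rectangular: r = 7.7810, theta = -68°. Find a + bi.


a = 7.7810*cos(-68°) = 7.7810*0.3746 = 2.9148
b = 7.7810*sin(-68°) = 7.7810*(-0.92718) = -7.2144

2.9148 - 7.2144i


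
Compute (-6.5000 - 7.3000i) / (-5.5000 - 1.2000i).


Conjugate of z2 = -5.5000 + 1.2000i
Numerator: (-6.5000 - 7.3000i)(-5.5000 + 1.2000i) = 44.5100 + 32.3500i
Denominator: (-5.5)^2 + (-1.2)^2 = 31.69
Result = (44.5100 + 32.3500i)/31.69

1.4045 + 1.0208i


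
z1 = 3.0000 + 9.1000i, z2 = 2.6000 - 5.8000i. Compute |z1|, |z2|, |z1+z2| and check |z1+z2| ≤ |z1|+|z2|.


|z1| = sqrt(3^2 + 9.1^2) = sqrt(91.81) = 9.5818
|z2| = sqrt(2.6^2 + (-5.8)^2) = sqrt(40.4) = 6.3561
z1+z2 = 5.6000 + 3.3000i
|z1+z2| = sqrt(42.25) = 6.5000
|z1|+|z2| = 9.5818 + 6.3561 = 15.9379

|z1+z2| = 6.5000 ≤ |z1|+|z2| = 15.9379 (verified)


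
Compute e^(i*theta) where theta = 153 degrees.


cos(153°) = -0.8910
sin(153°) = 0.4540

e^(i*153°) = -0.8910 + 0.4540i


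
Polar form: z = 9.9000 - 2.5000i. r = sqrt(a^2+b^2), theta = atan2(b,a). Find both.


r = sqrt(98.01+6.25) = sqrt(104.26) = 10.2108
theta = atan2(-2.5, 9.9) = -14.1723 degrees

r = 10.2108, theta = -14.1723 degrees


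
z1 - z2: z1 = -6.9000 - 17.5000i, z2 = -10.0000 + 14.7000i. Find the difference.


Real: -6.9 + 10 = 3.1
Imag: -17.5 - 14.7 = -32.2

3.1000 - 32.2000i


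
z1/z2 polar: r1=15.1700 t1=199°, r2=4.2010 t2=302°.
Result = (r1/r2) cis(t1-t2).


r = 15.1700 / 4.2010 = 3.6110
theta = 199° - 302° = -103° = 257° (mod 360)

3.6110 cis(257°)


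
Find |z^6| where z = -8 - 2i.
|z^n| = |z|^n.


|z| = sqrt(64+4) = sqrt(68) = 8.2462
|z^6| = |z|^6 = (sqrt(68))^6 = 68^3 = 314432

|z^6| = 314432


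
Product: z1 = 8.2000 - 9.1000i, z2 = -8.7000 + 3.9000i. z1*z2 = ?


Real = 8.2*(-8.7) - (-9.1)*3.9 = -71.34 - (-35.49) = -35.85
Imag = 8.2*3.9 - (8.7)*(-9.1) = 31.98 + 79.17 = 111.15

-35.8500 + 111.1500i


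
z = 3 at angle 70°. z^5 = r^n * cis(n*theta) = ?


r^5 = 3^5 = 243
n*theta = 5*70° = 350° = 350° (mod 360)
a = 243*cos(350°) = 239.3083
b = 243*sin(350°) = -42.1965

243 cis(350°) = 239.3083 - 42.1965i


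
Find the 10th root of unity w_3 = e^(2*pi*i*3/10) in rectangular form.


Angle = 360*3/10 = 108°
a = cos(108°) = -0.3090
b = sin(108°) = 0.9511

-0.3090 + 0.9511i


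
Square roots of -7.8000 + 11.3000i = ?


|z| = sqrt(60.84+127.69) = 13.7306
sqrt((|z|+a)/2) = sqrt((13.7306+(-7.8))/2) = sqrt(2.9653) = 1.7220
sqrt((|z|-a)/2) = sqrt((13.7306-(-7.8))/2) = sqrt(10.7653) = 3.2811

±(1.7220 + 3.2811i) i.e. 1.7220 + 3.2811i and -1.7220 - 3.2811i


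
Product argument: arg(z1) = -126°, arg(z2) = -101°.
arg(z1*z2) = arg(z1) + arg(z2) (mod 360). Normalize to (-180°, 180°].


arg(z1*z2) = -126° - 101° = -227°
Normalized to (-180°, 180°]: 133°

133°


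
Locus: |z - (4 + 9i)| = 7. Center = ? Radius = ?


|z - z0| = r is a circle with center z0 and radius r.
Center = (4, 9), radius = 7

Circle with center (4, 9) and radius 7


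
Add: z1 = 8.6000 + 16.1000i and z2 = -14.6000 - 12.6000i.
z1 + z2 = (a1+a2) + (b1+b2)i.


Real: 8.6 - 14.6 = -6
Imag: 16.1 - 12.6 = 3.5

-6.0000 + 3.5000i


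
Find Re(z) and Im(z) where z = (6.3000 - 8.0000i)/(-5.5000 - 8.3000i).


Multiply by conjugate: (6.3000 - 8.0000i)(-5.5000 + 8.3000i) / ((-5.5)^2 + (-8.3)^2)
Numerator real = 6.3*(-5.5) - (8)*(-8.3) = 31.75
Numerator imag = -8*(-5.5) - 6.3*(-8.3) = 96.29
Denominator = 99.14
Re(z) = 31.75/99.14 = 0.3203
Im(z) = 96.29/99.14 = 0.9713

Re(z) = 0.3203, Im(z) = 0.9713


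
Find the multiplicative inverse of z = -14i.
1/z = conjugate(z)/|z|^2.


|z|^2 = 0+196 = 196
1/z = (0 + 14i)/196

1/z = 0 + 0.0714i


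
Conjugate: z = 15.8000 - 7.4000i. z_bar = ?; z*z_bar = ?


z_bar = 15.8000 + 7.4000i
z*z_bar = 15.8^2 + (-7.4)^2 = 249.64 + 54.76 = 304.4

z_bar = 15.8000 + 7.4000i, z*z_bar = 304.4


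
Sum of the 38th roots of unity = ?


The sum of all 38th roots of unity is 0.
Geometric series: (1 - w^38)/(1 - w) = (1-1)/(1-w) = 0 since w^38 = 1, w ≠ 1.
Alternatively: coefficient of z^37 in z^38 - 1 is 0.

0


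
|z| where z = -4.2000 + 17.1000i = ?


|z| = sqrt((-4.2)^2 + 17.1^2) = sqrt(17.64 + 292.41) = sqrt(310.05) = 17.6082

|z| = 17.6082


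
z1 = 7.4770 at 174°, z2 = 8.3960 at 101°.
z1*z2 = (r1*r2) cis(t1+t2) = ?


r = 7.4770 * 8.3960 = 62.7769
theta = 174° + 101° = 275° = 275° (mod 360)

62.7769 cis(275°)


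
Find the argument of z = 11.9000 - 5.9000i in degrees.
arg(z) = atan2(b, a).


Re = 11.9, Im = -5.9
arg = atan2(-5.9, 11.9) = -26.3721 degrees

arg(z) = -26.3721 degrees


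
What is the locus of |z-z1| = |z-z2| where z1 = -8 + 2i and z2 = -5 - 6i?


Equal distances means the locus is the perpendicular bisector of z1 and z2.
Midpoint = ((-8+(-5))/2, (2+(-6))/2) = (-6.5000, -2.0000)

Perpendicular bisector through (-6.5000, -2.0000)


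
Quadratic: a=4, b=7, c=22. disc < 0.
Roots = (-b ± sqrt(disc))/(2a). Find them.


disc = 7^2 - 4*4*22 = 49 - 352 = -303
sqrt(|disc|) = sqrt(303) = 17.4069
Real part = -7/(2*4) = -0.8750
Imag part = 17.4069/(2*4) = 2.1759

-0.8750 ± 2.1759i


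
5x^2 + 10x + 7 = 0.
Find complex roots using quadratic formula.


disc = 10^2 - 4*5*7 = 100 - 140 = -40
sqrt(|disc|) = sqrt(40) = 6.3246
Real part = -10/(2*5) = -1.0000
Imag part = 6.3246/(2*5) = 0.6325

-1.0000 ± 0.6325i


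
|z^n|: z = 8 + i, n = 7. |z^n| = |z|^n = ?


|z| = sqrt(64+1) = sqrt(65) = 8.0623
|z^7| = |z|^7 = (sqrt(65))^7 = 65^3 * sqrt(65) = 274625*sqrt(65)

|z^7| = 274625*sqrt(65) ≈ 2214097.5341


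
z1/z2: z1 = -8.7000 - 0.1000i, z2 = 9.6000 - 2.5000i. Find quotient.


Conjugate of z2 = 9.6000 + 2.5000i
Numerator: (-8.7000 - 0.1000i)(9.6000 + 2.5000i) = -83.2700 - 22.7100i
Denominator: 9.6^2 + (-2.5)^2 = 98.41
Result = (-83.2700 - 22.7100i)/98.41

-0.8462 - 0.2308i


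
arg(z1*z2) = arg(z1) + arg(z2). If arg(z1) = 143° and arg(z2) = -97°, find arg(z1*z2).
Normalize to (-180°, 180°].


arg(z1*z2) = 143° - 97° = 46°
Normalized to (-180°, 180°]: 46°

46°


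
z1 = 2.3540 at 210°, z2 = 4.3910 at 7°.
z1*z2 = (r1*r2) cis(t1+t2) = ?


r = 2.3540 * 4.3910 = 10.3364
theta = 210° + 7° = 217° = 217° (mod 360)

10.3364 cis(217°)


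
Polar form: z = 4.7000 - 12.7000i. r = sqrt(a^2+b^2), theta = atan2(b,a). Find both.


r = sqrt(22.09+161.29) = sqrt(183.38) = 13.5418
theta = atan2(-12.7, 4.7) = -69.6916 degrees

r = 13.5418, theta = -69.6916 degrees


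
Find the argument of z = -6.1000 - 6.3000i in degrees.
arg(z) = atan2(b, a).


Re = -6.1, Im = -6.3
arg = atan2(-6.3, -6.1) = -134.0760 degrees

arg(z) = -134.0760 degrees


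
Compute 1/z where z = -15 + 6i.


|z|^2 = 225+36 = 261
1/z = (-15 - 6i)/261

1/z = -0.0575 - 0.0230i


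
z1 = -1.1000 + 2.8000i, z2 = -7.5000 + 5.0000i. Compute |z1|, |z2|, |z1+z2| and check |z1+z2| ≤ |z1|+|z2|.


|z1| = sqrt((-1.1)^2 + 2.8^2) = sqrt(9.05) = 3.0083
|z2| = sqrt((-7.5)^2 + 5^2) = sqrt(81.25) = 9.0139
z1+z2 = -8.6000 + 7.8000i
|z1+z2| = sqrt(134.8) = 11.6103
|z1|+|z2| = 3.0083 + 9.0139 = 12.0222

|z1+z2| = 11.6103 ≤ |z1|+|z2| = 12.0222 (verified)


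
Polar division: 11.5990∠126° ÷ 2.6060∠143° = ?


r = 11.5990 / 2.6060 = 4.4509
theta = 126° - 143° = -17° = 343° (mod 360)

4.4509 cis(343°)


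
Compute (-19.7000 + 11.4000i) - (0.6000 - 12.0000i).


Real: -19.7 - 0.6 = -20.3
Imag: 11.4 + 12 = 23.4

-20.3000 + 23.4000i


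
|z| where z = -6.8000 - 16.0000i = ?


|z| = sqrt((-6.8)^2 + (-16)^2) = sqrt(46.24 + 256) = sqrt(302.24) = 17.3851

|z| = 17.3851


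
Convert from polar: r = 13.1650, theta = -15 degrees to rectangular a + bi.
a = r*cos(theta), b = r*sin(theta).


a = 13.1650*cos(-15°) = 13.1650*0.965926 = 12.7164
b = 13.1650*sin(-15°) = 13.1650*(-0.25882) = -3.4074

12.7164 - 3.4074i


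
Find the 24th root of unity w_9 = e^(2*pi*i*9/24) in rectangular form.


Angle = 360*9/24 = 135°
a = cos(135°) = -0.7071
b = sin(135°) = 0.7071

-0.7071 + 0.7071i


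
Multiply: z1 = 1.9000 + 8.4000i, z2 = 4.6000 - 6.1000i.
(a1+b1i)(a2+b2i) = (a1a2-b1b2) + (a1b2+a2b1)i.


Real = 1.9*4.6 - 8.4*(-6.1) = 8.74 - (-51.24) = 59.98
Imag = 1.9*(-6.1) + 4.6*8.4 = -11.59 + 38.64 = 27.05

59.9800 + 27.0500i


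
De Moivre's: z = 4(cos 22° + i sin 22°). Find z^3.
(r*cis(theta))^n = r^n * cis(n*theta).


r^3 = 4^3 = 64
n*theta = 3*22° = 66° = 66° (mod 360)
a = 64*cos(66°) = 26.0311
b = 64*sin(66°) = 58.4669

64 cis(66°) = 26.0311 + 58.4669i


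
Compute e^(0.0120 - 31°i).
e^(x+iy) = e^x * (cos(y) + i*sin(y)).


e^0.0120 = 1.0121
cos(-31°) = 0.85717
sin(-31°) = -0.51504
Real = 1.0121*0.85717 = 0.8675
Imag = 1.0121*(-0.51504) = -0.5213

0.8675 - 0.5213i


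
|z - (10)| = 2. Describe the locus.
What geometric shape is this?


|z - z0| = r is a circle with center z0 and radius r.
Center = (10, 0), radius = 2

Circle with center (10, 0) and radius 2


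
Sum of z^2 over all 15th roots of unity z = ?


The roots are w_k = w^k with w = e^(2*pi*i/15), and (w^k)^2 = (w^2)^k.
So S = 1 + u + u^2 + ... + u^(14) with u = w^2.
2 = 0*15 + 2, so 2 is not a multiple of 15: u = w^2 ≠ 1 (w is a primitive 15th root), while u^15 = (w^15)^2 = 1.
Geometric series: S = (1 - u^15)/(1 - u) = (1 - 1)/(1 - u) = 0

S = 0


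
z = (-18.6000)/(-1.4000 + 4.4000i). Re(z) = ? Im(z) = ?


Multiply by conjugate: (-18.6000)(-1.4000 - 4.4000i) / ((-1.4)^2 + 4.4^2)
Numerator real = -18.6*(-1.4) + 0*4.4 = 26.04
Numerator imag = 0*(-1.4) - (-18.6)*4.4 = 81.84
Denominator = 21.32
Re(z) = 26.04/21.32 = 1.2214
Im(z) = 81.84/21.32 = 3.8386

Re(z) = 1.2214, Im(z) = 3.8386


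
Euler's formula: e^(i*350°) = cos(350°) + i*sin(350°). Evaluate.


cos(350°) = 0.9848
sin(350°) = -0.1736

e^(i*350°) = 0.9848 - 0.1736i


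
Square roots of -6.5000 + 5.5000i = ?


|z| = sqrt(42.25+30.25) = 8.5147
sqrt((|z|+a)/2) = sqrt((8.5147+(-6.5))/2) = sqrt(1.0073) = 1.0037
sqrt((|z|-a)/2) = sqrt((8.5147-(-6.5))/2) = sqrt(7.5073) = 2.7400

±(1.0037 + 2.7400i) i.e. 1.0037 + 2.7400i and -1.0037 - 2.7400i


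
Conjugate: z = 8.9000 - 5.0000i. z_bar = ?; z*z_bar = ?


z_bar = 8.9000 + 5.0000i
z*z_bar = 8.9^2 + (-5)^2 = 79.21 + 25 = 104.21

z_bar = 8.9000 + 5.0000i, z*z_bar = 104.21


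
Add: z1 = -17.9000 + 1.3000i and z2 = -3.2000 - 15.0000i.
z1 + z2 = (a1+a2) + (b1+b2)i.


Real: -17.9 - 3.2 = -21.1
Imag: 1.3 - 15 = -13.7

-21.1000 - 13.7000i


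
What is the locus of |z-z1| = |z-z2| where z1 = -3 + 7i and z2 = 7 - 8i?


Equal distances means the locus is the perpendicular bisector of z1 and z2.
Midpoint = ((-3+7)/2, (7+(-8))/2) = (2.0000, -0.5000)

Perpendicular bisector through (2.0000, -0.5000)


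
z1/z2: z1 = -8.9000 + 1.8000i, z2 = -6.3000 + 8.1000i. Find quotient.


Conjugate of z2 = -6.3000 - 8.1000i
Numerator: (-8.9000 + 1.8000i)(-6.3000 - 8.1000i) = 70.6500 + 60.7500i
Denominator: (-6.3)^2 + 8.1^2 = 105.3
Result = (70.6500 + 60.7500i)/105.3

0.6709 + 0.5769i


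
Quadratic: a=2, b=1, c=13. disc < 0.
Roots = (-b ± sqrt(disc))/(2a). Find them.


disc = 1^2 - 4*2*13 = 1 - 104 = -103
sqrt(|disc|) = sqrt(103) = 10.1489
Real part = -1/(2*2) = -0.2500
Imag part = 10.1489/(2*2) = 2.5372

-0.2500 ± 2.5372i


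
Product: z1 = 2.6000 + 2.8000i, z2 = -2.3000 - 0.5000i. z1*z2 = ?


Real = 2.6*(-2.3) - 2.8*(-0.5) = -5.98 - (-1.4) = -4.58
Imag = 2.6*(-0.5) - (2.3)*2.8 = -1.3 - (6.44) = -7.74

-4.5800 - 7.7400i


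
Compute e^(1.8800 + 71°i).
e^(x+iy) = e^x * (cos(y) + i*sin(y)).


e^1.8800 = 6.5535
cos(71°) = 0.32557
sin(71°) = 0.94552
Real = 6.5535*0.32557 = 2.1336
Imag = 6.5535*0.94552 = 6.1965

2.1336 + 6.1965i


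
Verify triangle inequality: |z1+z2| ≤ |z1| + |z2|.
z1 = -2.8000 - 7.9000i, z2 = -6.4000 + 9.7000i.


|z1| = sqrt((-2.8)^2 + (-7.9)^2) = sqrt(70.25) = 8.3815
|z2| = sqrt((-6.4)^2 + 9.7^2) = sqrt(135.05) = 11.6211
z1+z2 = -9.2000 + 1.8000i
|z1+z2| = sqrt(87.88) = 9.3744
|z1|+|z2| = 8.3815 + 11.6211 = 20.0026

|z1+z2| = 9.3744 ≤ |z1|+|z2| = 20.0026 (verified)


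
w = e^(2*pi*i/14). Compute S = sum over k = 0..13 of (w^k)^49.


The roots are w_k = w^k with w = e^(2*pi*i/14), and (w^k)^49 = (w^49)^k.
So S = 1 + u + u^2 + ... + u^(13) with u = w^49.
49 = 3*14 + 7, so 49 is not a multiple of 14: u = (w^14)^3 * w^7 = w^7 ≠ 1 (w is a primitive 14th root), while u^14 = (w^14)^49 = 1.
Geometric series: S = (1 - u^14)/(1 - u) = (1 - 1)/(1 - u) = 0

S = 0


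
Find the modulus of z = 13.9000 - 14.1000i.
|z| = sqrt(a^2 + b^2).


|z| = sqrt(13.9^2 + (-14.1)^2) = sqrt(193.21 + 198.81) = sqrt(392.02) = 19.7995

|z| = 19.7995


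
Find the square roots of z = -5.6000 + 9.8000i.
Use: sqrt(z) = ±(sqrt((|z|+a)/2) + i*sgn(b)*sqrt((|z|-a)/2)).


|z| = sqrt(31.36+96.04) = 11.2872
sqrt((|z|+a)/2) = sqrt((11.2872+(-5.6))/2) = sqrt(2.8436) = 1.6863
sqrt((|z|-a)/2) = sqrt((11.2872-(-5.6))/2) = sqrt(8.4436) = 2.9058

±(1.6863 + 2.9058i) i.e. 1.6863 + 2.9058i and -1.6863 - 2.9058i


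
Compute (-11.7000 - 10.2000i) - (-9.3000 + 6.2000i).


Real: -11.7 + 9.3 = -2.4
Imag: -10.2 - 6.2 = -16.4

-2.4000 - 16.4000i


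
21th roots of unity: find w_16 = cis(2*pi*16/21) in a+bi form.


Angle = 360*16/21 = 274.2857°
a = cos(274.2857°) = 0.0747
b = sin(274.2857°) = -0.9972

0.0747 - 0.9972i


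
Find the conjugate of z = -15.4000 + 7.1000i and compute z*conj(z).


z_bar = -15.4000 - 7.1000i
z*z_bar = (-15.4)^2 + 7.1^2 = 237.16 + 50.41 = 287.57

z_bar = -15.4000 - 7.1000i, z*z_bar = 287.57


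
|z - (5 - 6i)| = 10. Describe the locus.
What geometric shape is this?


|z - z0| = r is a circle with center z0 and radius r.
Center = (5, -6), radius = 10

Circle with center (5, -6) and radius 10


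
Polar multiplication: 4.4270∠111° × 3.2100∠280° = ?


r = 4.4270 * 3.2100 = 14.2107
theta = 111° + 280° = 391° = 31° (mod 360)

14.2107 cis(31°)


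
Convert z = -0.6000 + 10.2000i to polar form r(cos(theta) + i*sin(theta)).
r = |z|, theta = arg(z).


r = sqrt(0.36+104.04) = sqrt(104.4) = 10.2176
theta = atan2(10.2, -0.6) = 93.3665 degrees

r = 10.2176, theta = 93.3665 degrees


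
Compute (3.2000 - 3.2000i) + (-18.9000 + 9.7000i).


Real: 3.2 - 18.9 = -15.7
Imag: -3.2 + 9.7 = 6.5

-15.7000 + 6.5000i


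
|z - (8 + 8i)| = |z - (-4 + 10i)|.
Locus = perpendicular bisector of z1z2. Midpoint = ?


Equal distances means the locus is the perpendicular bisector of z1 and z2.
Midpoint = ((8+(-4))/2, (8+10)/2) = (2.0000, 9.0000)

Perpendicular bisector through (2.0000, 9.0000)


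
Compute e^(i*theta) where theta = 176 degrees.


cos(176°) = -0.9976
sin(176°) = 0.0698

e^(i*176°) = -0.9976 + 0.0698i


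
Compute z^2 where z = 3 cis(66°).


r^2 = 3^2 = 9
n*theta = 2*66° = 132° = 132° (mod 360)
a = 9*cos(132°) = -6.0222
b = 9*sin(132°) = 6.6883

9 cis(132°) = -6.0222 + 6.6883i


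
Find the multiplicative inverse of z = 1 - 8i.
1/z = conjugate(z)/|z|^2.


|z|^2 = 1+64 = 65
1/z = (1 + 8i)/65

1/z = 0.0154 + 0.1231i


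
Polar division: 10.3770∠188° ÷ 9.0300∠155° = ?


r = 10.3770 / 9.0300 = 1.1492
theta = 188° - 155° = 33° = 33° (mod 360)

1.1492 cis(33°)


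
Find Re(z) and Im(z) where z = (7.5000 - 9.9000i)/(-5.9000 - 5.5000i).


Multiply by conjugate: (7.5000 - 9.9000i)(-5.9000 + 5.5000i) / ((-5.9)^2 + (-5.5)^2)
Numerator real = 7.5*(-5.9) - (9.9)*(-5.5) = 10.2
Numerator imag = -9.9*(-5.9) - 7.5*(-5.5) = 99.66
Denominator = 65.06
Re(z) = 10.2/65.06 = 0.1568
Im(z) = 99.66/65.06 = 1.5318

Re(z) = 0.1568, Im(z) = 1.5318
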